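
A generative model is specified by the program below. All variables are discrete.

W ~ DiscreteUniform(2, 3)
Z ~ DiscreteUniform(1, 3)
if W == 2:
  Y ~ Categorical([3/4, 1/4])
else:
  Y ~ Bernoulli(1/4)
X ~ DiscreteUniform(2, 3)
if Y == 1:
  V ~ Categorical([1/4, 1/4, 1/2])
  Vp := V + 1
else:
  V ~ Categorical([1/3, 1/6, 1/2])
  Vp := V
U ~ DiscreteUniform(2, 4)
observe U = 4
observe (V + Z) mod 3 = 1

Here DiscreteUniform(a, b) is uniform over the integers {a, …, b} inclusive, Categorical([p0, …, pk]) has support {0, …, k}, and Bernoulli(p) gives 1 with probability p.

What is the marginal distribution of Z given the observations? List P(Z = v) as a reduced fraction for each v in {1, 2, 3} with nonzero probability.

P(Z=1) = 5/16, P(Z=2) = 1/2, P(Z=3) = 3/16

Enumerate traces; 24 have nonzero weight after conditioning:
  (W=2, Z=1, Y=0, X=2, V=0, U=4) weight 1/144
  (W=2, Z=1, Y=0, X=3, V=0, U=4) weight 1/144
  (W=2, Z=1, Y=1, X=2, V=0, U=4) weight 1/576
  (W=2, Z=1, Y=1, X=3, V=0, U=4) weight 1/576
  (W=2, Z=2, Y=0, X=2, V=2, U=4) weight 1/96
  (W=2, Z=2, Y=0, X=3, V=2, U=4) weight 1/96
  (W=2, Z=2, Y=1, X=2, V=2, U=4) weight 1/288
  (W=2, Z=2, Y=1, X=3, V=2, U=4) weight 1/288
  (W=2, Z=3, Y=0, X=2, V=1, U=4) weight 1/288
  … 15 more
Group by Z:
  weight(Z=1) = 5/144
  weight(Z=2) = 1/18
  weight(Z=3) = 1/48
Total weight = 5/144 + 1/18 + 1/48 = 1/9
P(Z=1 | obs) = 5/144 / 1/9 = 5/16
P(Z=2 | obs) = 1/18 / 1/9 = 1/2
P(Z=3 | obs) = 1/48 / 1/9 = 3/16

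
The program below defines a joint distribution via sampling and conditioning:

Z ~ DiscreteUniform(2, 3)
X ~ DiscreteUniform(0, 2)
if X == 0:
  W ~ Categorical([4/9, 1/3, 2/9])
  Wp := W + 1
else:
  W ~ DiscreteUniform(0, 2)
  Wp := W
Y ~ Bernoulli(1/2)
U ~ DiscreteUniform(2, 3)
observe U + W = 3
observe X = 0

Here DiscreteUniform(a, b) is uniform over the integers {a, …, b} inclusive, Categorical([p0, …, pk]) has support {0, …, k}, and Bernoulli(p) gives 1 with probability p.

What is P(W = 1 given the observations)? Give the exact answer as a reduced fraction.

Enumerate traces; 8 have nonzero weight after conditioning:
  (Z=2, X=0, W=0, Y=0, U=3) weight 1/54
  (Z=2, X=0, W=0, Y=1, U=3) weight 1/54
  (Z=2, X=0, W=1, Y=0, U=2) weight 1/72
  (Z=2, X=0, W=1, Y=1, U=2) weight 1/72
  (Z=3, X=0, W=0, Y=0, U=3) weight 1/54
  (Z=3, X=0, W=0, Y=1, U=3) weight 1/54
  (Z=3, X=0, W=1, Y=0, U=2) weight 1/72
  (Z=3, X=0, W=1, Y=1, U=2) weight 1/72
Group by W:
  weight(W=0) = 2/27
  weight(W=1) = 1/18
Total weight = 2/27 + 1/18 = 7/54
P(W=0 | obs) = 2/27 / 7/54 = 4/7
P(W=1 | obs) = 1/18 / 7/54 = 3/7

P(W = 1 | obs) = 3/7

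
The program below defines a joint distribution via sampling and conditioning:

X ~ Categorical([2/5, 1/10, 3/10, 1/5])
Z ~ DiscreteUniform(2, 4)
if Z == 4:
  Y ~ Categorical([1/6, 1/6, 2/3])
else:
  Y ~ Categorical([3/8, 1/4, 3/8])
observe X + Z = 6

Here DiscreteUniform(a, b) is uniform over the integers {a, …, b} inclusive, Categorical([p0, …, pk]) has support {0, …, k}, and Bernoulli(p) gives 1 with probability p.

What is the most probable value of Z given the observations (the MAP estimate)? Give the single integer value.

Enumerate traces; 6 have nonzero weight after conditioning:
  (X=2, Z=4, Y=0) weight 1/60
  (X=2, Z=4, Y=1) weight 1/60
  (X=2, Z=4, Y=2) weight 1/15
  (X=3, Z=3, Y=0) weight 1/40
  (X=3, Z=3, Y=1) weight 1/60
  (X=3, Z=3, Y=2) weight 1/40
Group by Z:
  weight(Z=3) = 1/15
  weight(Z=4) = 1/10
Total weight = 1/15 + 1/10 = 1/6
P(Z=3 | obs) = 1/15 / 1/6 = 2/5
P(Z=4 | obs) = 1/10 / 1/6 = 3/5
argmax = 4

argmax_v P(Z = v | obs) = 4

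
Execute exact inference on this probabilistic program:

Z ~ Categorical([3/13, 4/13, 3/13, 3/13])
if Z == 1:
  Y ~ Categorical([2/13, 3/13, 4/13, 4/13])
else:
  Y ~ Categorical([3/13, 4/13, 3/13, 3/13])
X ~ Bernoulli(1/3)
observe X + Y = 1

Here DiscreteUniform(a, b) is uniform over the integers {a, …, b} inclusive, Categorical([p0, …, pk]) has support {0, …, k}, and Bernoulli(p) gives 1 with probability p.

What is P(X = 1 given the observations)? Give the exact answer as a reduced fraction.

P(X = 1 | obs) = 35/131

Enumerate traces; 8 have nonzero weight after conditioning:
  (Z=0, Y=0, X=1) weight 3/169
  (Z=0, Y=1, X=0) weight 8/169
  (Z=1, Y=0, X=1) weight 8/507
  (Z=1, Y=1, X=0) weight 8/169
  (Z=2, Y=0, X=1) weight 3/169
  (Z=2, Y=1, X=0) weight 8/169
  (Z=3, Y=0, X=1) weight 3/169
  (Z=3, Y=1, X=0) weight 8/169
Group by X:
  weight(X=0) = 32/169
  weight(X=1) = 35/507
Total weight = 32/169 + 35/507 = 131/507
P(X=0 | obs) = 32/169 / 131/507 = 96/131
P(X=1 | obs) = 35/507 / 131/507 = 35/131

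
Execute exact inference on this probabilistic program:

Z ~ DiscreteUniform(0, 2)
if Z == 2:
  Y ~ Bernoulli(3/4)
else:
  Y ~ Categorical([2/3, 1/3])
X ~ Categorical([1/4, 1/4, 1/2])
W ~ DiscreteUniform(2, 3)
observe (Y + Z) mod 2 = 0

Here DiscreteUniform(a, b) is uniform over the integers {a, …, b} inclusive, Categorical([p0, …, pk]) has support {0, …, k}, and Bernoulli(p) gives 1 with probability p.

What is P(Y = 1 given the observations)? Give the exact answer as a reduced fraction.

Enumerate traces; 18 have nonzero weight after conditioning:
  (Z=0, Y=0, X=0, W=2) weight 1/36
  (Z=0, Y=0, X=0, W=3) weight 1/36
  (Z=0, Y=0, X=1, W=2) weight 1/36
  (Z=0, Y=0, X=1, W=3) weight 1/36
  (Z=0, Y=0, X=2, W=2) weight 1/18
  (Z=0, Y=0, X=2, W=3) weight 1/18
  (Z=1, Y=1, X=0, W=2) weight 1/72
  (Z=1, Y=1, X=0, W=3) weight 1/72
  … 10 more
Group by Y:
  weight(Y=0) = 11/36
  weight(Y=1) = 1/9
Total weight = 11/36 + 1/9 = 5/12
P(Y=0 | obs) = 11/36 / 5/12 = 11/15
P(Y=1 | obs) = 1/9 / 5/12 = 4/15

P(Y = 1 | obs) = 4/15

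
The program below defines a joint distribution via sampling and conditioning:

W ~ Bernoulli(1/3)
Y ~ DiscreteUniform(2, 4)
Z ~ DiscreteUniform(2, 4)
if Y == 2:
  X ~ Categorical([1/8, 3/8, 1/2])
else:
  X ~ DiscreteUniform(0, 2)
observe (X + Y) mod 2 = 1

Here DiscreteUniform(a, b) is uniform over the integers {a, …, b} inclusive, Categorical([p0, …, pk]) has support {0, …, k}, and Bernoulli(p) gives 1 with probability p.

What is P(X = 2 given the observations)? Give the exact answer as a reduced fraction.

P(X = 2 | obs) = 8/33

Enumerate traces; 24 have nonzero weight after conditioning:
  (W=0, Y=2, Z=2, X=1) weight 1/36
  (W=0, Y=2, Z=3, X=1) weight 1/36
  (W=0, Y=2, Z=4, X=1) weight 1/36
  (W=0, Y=3, Z=2, X=0) weight 2/81
  (W=0, Y=3, Z=2, X=2) weight 2/81
  (W=0, Y=3, Z=3, X=0) weight 2/81
  (W=0, Y=3, Z=3, X=2) weight 2/81
  (W=0, Y=3, Z=4, X=0) weight 2/81
  … 16 more
Group by X:
  weight(X=0) = 1/9
  weight(X=1) = 17/72
  weight(X=2) = 1/9
Total weight = 1/9 + 17/72 + 1/9 = 11/24
P(X=0 | obs) = 1/9 / 11/24 = 8/33
P(X=1 | obs) = 17/72 / 11/24 = 17/33
P(X=2 | obs) = 1/9 / 11/24 = 8/33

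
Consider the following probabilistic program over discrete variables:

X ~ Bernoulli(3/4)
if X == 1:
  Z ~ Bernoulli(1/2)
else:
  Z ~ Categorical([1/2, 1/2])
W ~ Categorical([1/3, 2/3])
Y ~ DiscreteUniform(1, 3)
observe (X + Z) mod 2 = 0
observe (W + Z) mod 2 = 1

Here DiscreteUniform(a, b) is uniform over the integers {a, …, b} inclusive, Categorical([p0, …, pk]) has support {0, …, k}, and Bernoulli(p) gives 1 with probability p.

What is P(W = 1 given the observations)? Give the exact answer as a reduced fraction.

P(W = 1 | obs) = 2/5

Enumerate traces; 6 have nonzero weight after conditioning:
  (X=0, Z=0, W=1, Y=1) weight 1/36
  (X=0, Z=0, W=1, Y=2) weight 1/36
  (X=0, Z=0, W=1, Y=3) weight 1/36
  (X=1, Z=1, W=0, Y=1) weight 1/24
  (X=1, Z=1, W=0, Y=2) weight 1/24
  (X=1, Z=1, W=0, Y=3) weight 1/24
Group by W:
  weight(W=0) = 1/8
  weight(W=1) = 1/12
Total weight = 1/8 + 1/12 = 5/24
P(W=0 | obs) = 1/8 / 5/24 = 3/5
P(W=1 | obs) = 1/12 / 5/24 = 2/5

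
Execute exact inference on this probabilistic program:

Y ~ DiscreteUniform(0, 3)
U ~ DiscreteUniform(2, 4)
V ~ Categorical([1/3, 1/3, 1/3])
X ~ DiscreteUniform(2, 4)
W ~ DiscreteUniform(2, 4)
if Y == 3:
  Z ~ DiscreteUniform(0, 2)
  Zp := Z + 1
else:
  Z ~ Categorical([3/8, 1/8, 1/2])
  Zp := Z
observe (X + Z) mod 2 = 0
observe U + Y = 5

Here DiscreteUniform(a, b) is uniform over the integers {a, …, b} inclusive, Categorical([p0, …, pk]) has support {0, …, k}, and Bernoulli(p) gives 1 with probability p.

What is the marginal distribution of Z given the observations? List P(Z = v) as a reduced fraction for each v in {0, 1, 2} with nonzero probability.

P(Z=0) = 2/5, P(Z=1) = 7/65, P(Z=2) = 32/65

Enumerate traces; 135 have nonzero weight after conditioning:
  (Y=1, U=4, V=0, X=2, W=2, Z=0) weight 1/864
  (Y=1, U=4, V=0, X=2, W=2, Z=2) weight 1/648
  (Y=1, U=4, V=0, X=2, W=3, Z=0) weight 1/864
  (Y=1, U=4, V=0, X=2, W=3, Z=2) weight 1/648
  (Y=1, U=4, V=0, X=2, W=4, Z=0) weight 1/864
  (Y=1, U=4, V=0, X=2, W=4, Z=2) weight 1/648
  (Y=1, U=4, V=0, X=3, W=2, Z=1) weight 1/2592
  (Y=1, U=4, V=0, X=3, W=3, Z=1) weight 1/2592
  … 127 more
Group by Z:
  weight(Z=0) = 13/216
  weight(Z=1) = 7/432
  weight(Z=2) = 2/27
Total weight = 13/216 + 7/432 + 2/27 = 65/432
P(Z=0 | obs) = 13/216 / 65/432 = 2/5
P(Z=1 | obs) = 7/432 / 65/432 = 7/65
P(Z=2 | obs) = 2/27 / 65/432 = 32/65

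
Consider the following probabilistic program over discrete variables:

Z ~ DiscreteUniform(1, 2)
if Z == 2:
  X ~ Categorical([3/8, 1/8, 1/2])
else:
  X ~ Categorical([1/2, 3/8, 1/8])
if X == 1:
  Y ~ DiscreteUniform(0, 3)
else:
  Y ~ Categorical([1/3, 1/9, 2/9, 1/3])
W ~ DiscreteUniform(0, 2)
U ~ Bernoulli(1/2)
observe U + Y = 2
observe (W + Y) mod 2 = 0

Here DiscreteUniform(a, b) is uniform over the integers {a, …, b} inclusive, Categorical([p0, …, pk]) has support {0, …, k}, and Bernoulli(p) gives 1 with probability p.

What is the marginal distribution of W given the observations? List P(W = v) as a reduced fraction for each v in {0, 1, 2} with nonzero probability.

Enumerate traces; 18 have nonzero weight after conditioning:
  (Z=1, X=0, Y=1, W=1, U=1) weight 1/216
  (Z=1, X=0, Y=2, W=0, U=0) weight 1/108
  (Z=1, X=0, Y=2, W=2, U=0) weight 1/108
  (Z=1, X=1, Y=1, W=1, U=1) weight 1/128
  (Z=1, X=1, Y=2, W=0, U=0) weight 1/128
  (Z=1, X=1, Y=2, W=2, U=0) weight 1/128
  (Z=1, X=2, Y=1, W=1, U=1) weight 1/864
  (Z=1, X=2, Y=2, W=0, U=0) weight 1/432
  … 10 more
Group by W:
  weight(W=0) = 11/288
  weight(W=1) = 7/288
  weight(W=2) = 11/288
Total weight = 11/288 + 7/288 + 11/288 = 29/288
P(W=0 | obs) = 11/288 / 29/288 = 11/29
P(W=1 | obs) = 7/288 / 29/288 = 7/29
P(W=2 | obs) = 11/288 / 29/288 = 11/29

P(W=0) = 11/29, P(W=1) = 7/29, P(W=2) = 11/29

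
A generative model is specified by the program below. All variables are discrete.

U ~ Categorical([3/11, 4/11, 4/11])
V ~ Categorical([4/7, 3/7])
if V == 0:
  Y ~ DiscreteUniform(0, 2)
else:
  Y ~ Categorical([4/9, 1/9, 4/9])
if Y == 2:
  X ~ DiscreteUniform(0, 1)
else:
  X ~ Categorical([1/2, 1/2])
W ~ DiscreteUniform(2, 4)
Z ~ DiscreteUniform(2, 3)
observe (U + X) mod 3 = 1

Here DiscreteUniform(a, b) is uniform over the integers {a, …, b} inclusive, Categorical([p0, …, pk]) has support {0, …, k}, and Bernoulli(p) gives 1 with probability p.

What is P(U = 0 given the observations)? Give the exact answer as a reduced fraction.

Enumerate traces; 72 have nonzero weight after conditioning:
  (U=0, V=0, Y=0, X=1, W=2, Z=2) weight 1/231
  (U=0, V=0, Y=0, X=1, W=2, Z=3) weight 1/231
  (U=0, V=0, Y=0, X=1, W=3, Z=2) weight 1/231
  (U=0, V=0, Y=0, X=1, W=3, Z=3) weight 1/231
  (U=0, V=0, Y=0, X=1, W=4, Z=2) weight 1/231
  (U=0, V=0, Y=0, X=1, W=4, Z=3) weight 1/231
  (U=0, V=0, Y=1, X=1, W=2, Z=2) weight 1/231
  (U=0, V=0, Y=1, X=1, W=2, Z=3) weight 1/231
  (U=1, V=0, Y=0, X=0, W=2, Z=2) weight 4/693
  … 63 more
Group by U:
  weight(U=0) = 3/22
  weight(U=1) = 2/11
Total weight = 3/22 + 2/11 = 7/22
P(U=0 | obs) = 3/22 / 7/22 = 3/7
P(U=1 | obs) = 2/11 / 7/22 = 4/7

P(U = 0 | obs) = 3/7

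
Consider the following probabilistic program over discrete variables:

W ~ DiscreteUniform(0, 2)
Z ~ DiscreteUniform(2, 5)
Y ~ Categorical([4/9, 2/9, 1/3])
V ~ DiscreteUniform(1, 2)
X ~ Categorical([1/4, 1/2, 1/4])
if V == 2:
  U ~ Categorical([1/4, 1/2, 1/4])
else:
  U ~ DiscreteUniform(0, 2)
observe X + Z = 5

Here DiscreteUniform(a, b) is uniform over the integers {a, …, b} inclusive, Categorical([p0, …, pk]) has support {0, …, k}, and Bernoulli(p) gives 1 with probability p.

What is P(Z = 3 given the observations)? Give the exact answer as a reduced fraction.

Enumerate traces; 162 have nonzero weight after conditioning:
  (W=0, Z=3, Y=0, V=1, X=2, U=0) weight 1/648
  (W=0, Z=3, Y=0, V=1, X=2, U=1) weight 1/648
  (W=0, Z=3, Y=0, V=1, X=2, U=2) weight 1/648
  (W=0, Z=3, Y=0, V=2, X=2, U=0) weight 1/864
  (W=0, Z=3, Y=0, V=2, X=2, U=1) weight 1/432
  (W=0, Z=3, Y=0, V=2, X=2, U=2) weight 1/864
  (W=0, Z=3, Y=1, V=1, X=2, U=0) weight 1/1296
  (W=0, Z=3, Y=1, V=1, X=2, U=1) weight 1/1296
  (W=0, Z=4, Y=0, V=1, X=1, U=0) weight 1/324
  (W=0, Z=5, Y=0, V=1, X=0, U=0) weight 1/648
  … 152 more
Group by Z:
  weight(Z=3) = 1/16
  weight(Z=4) = 1/8
  weight(Z=5) = 1/16
Total weight = 1/16 + 1/8 + 1/16 = 1/4
P(Z=3 | obs) = 1/16 / 1/4 = 1/4
P(Z=4 | obs) = 1/8 / 1/4 = 1/2
P(Z=5 | obs) = 1/16 / 1/4 = 1/4

P(Z = 3 | obs) = 1/4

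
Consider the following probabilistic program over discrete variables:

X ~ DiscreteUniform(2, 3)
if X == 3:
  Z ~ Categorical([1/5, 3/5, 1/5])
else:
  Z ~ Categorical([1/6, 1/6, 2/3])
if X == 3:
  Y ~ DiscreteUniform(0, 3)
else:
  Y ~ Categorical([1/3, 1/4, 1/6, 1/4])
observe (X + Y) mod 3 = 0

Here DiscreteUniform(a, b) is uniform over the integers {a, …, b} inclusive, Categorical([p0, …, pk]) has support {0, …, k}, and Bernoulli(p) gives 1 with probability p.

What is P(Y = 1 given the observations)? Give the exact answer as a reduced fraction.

P(Y = 1 | obs) = 1/3

Enumerate traces; 9 have nonzero weight after conditioning:
  (X=2, Z=0, Y=1) weight 1/48
  (X=2, Z=1, Y=1) weight 1/48
  (X=2, Z=2, Y=1) weight 1/12
  (X=3, Z=0, Y=0) weight 1/40
  (X=3, Z=0, Y=3) weight 1/40
  (X=3, Z=1, Y=0) weight 3/40
  (X=3, Z=1, Y=3) weight 3/40
  (X=3, Z=2, Y=0) weight 1/40
  … 1 more
Group by Y:
  weight(Y=0) = 1/8
  weight(Y=1) = 1/8
  weight(Y=3) = 1/8
Total weight = 1/8 + 1/8 + 1/8 = 3/8
P(Y=0 | obs) = 1/8 / 3/8 = 1/3
P(Y=1 | obs) = 1/8 / 3/8 = 1/3
P(Y=3 | obs) = 1/8 / 3/8 = 1/3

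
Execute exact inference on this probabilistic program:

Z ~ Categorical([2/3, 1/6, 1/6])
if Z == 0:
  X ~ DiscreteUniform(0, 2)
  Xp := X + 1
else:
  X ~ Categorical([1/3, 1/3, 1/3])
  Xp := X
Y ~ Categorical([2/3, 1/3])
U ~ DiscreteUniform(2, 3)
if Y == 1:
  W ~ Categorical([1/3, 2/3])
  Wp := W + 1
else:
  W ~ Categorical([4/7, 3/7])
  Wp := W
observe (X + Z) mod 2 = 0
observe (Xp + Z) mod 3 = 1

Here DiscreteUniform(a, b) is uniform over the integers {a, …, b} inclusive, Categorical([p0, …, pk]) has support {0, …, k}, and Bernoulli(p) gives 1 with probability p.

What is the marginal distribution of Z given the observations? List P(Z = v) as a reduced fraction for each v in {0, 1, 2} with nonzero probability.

Enumerate traces; 16 have nonzero weight after conditioning:
  (Z=0, X=0, Y=0, U=2, W=0) weight 8/189
  (Z=0, X=0, Y=0, U=2, W=1) weight 2/63
  (Z=0, X=0, Y=0, U=3, W=0) weight 8/189
  (Z=0, X=0, Y=0, U=3, W=1) weight 2/63
  (Z=0, X=0, Y=1, U=2, W=0) weight 1/81
  (Z=0, X=0, Y=1, U=2, W=1) weight 2/81
  (Z=0, X=0, Y=1, U=3, W=0) weight 1/81
  (Z=0, X=0, Y=1, U=3, W=1) weight 2/81
  (Z=2, X=2, Y=0, U=2, W=0) weight 2/189
  … 7 more
Group by Z:
  weight(Z=0) = 2/9
  weight(Z=2) = 1/18
Total weight = 2/9 + 1/18 = 5/18
P(Z=0 | obs) = 2/9 / 5/18 = 4/5
P(Z=2 | obs) = 1/18 / 5/18 = 1/5

P(Z=0) = 4/5, P(Z=2) = 1/5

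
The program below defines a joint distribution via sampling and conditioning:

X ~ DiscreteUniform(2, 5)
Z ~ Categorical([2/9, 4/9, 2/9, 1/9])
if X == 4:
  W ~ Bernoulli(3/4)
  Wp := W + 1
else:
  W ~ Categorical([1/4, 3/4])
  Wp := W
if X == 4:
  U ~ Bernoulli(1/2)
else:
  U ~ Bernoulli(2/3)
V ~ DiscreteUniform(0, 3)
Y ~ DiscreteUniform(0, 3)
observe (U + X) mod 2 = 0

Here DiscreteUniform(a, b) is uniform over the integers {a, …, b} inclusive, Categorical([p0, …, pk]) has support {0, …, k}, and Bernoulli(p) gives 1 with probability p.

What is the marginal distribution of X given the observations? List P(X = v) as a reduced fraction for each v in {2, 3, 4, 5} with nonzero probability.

P(X=2) = 2/13, P(X=3) = 4/13, P(X=4) = 3/13, P(X=5) = 4/13

Enumerate traces; 512 have nonzero weight after conditioning:
  (X=2, Z=0, W=0, U=0, V=0, Y=0) weight 1/3456
  (X=2, Z=0, W=0, U=0, V=0, Y=1) weight 1/3456
  (X=2, Z=0, W=0, U=0, V=0, Y=2) weight 1/3456
  (X=2, Z=0, W=0, U=0, V=0, Y=3) weight 1/3456
  (X=2, Z=0, W=0, U=0, V=1, Y=0) weight 1/3456
  (X=2, Z=0, W=0, U=0, V=1, Y=1) weight 1/3456
  (X=2, Z=0, W=0, U=0, V=1, Y=2) weight 1/3456
  (X=2, Z=0, W=0, U=0, V=1, Y=3) weight 1/3456
  (X=3, Z=0, W=0, U=1, V=0, Y=0) weight 1/1728
  (X=4, Z=0, W=0, U=0, V=0, Y=0) weight 1/2304
  … 502 more
Group by X:
  weight(X=2) = 1/12
  weight(X=3) = 1/6
  weight(X=4) = 1/8
  weight(X=5) = 1/6
Total weight = 1/12 + 1/6 + 1/8 + 1/6 = 13/24
P(X=2 | obs) = 1/12 / 13/24 = 2/13
P(X=3 | obs) = 1/6 / 13/24 = 4/13
P(X=4 | obs) = 1/8 / 13/24 = 3/13
P(X=5 | obs) = 1/6 / 13/24 = 4/13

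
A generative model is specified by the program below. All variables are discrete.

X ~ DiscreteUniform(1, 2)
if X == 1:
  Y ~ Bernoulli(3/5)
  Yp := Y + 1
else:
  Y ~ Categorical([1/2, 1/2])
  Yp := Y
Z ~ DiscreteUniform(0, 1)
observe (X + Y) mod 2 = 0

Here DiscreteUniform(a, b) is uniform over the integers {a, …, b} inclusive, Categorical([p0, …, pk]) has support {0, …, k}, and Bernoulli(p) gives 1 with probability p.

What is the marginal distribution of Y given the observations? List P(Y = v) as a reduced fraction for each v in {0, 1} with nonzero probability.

Enumerate traces; 4 have nonzero weight after conditioning:
  (X=1, Y=1, Z=0) weight 3/20
  (X=1, Y=1, Z=1) weight 3/20
  (X=2, Y=0, Z=0) weight 1/8
  (X=2, Y=0, Z=1) weight 1/8
Group by Y:
  weight(Y=0) = 1/4
  weight(Y=1) = 3/10
Total weight = 1/4 + 3/10 = 11/20
P(Y=0 | obs) = 1/4 / 11/20 = 5/11
P(Y=1 | obs) = 3/10 / 11/20 = 6/11

P(Y=0) = 5/11, P(Y=1) = 6/11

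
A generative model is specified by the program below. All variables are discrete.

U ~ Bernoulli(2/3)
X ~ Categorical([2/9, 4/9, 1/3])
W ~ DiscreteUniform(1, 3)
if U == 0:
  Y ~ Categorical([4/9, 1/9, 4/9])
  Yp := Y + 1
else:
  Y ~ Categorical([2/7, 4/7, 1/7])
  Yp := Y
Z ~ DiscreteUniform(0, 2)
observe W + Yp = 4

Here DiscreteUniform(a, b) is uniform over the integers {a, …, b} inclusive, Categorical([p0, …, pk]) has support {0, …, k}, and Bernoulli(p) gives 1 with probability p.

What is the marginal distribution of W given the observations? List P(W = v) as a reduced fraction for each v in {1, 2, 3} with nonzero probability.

P(W=1) = 28/153, P(W=2) = 25/153, P(W=3) = 100/153

Enumerate traces; 45 have nonzero weight after conditioning:
  (U=0, X=0, W=1, Y=2, Z=0) weight 8/2187
  (U=0, X=0, W=1, Y=2, Z=1) weight 8/2187
  (U=0, X=0, W=1, Y=2, Z=2) weight 8/2187
  (U=0, X=0, W=2, Y=1, Z=0) weight 2/2187
  (U=0, X=0, W=2, Y=1, Z=1) weight 2/2187
  (U=0, X=0, W=2, Y=1, Z=2) weight 2/2187
  (U=0, X=0, W=3, Y=0, Z=0) weight 8/2187
  (U=0, X=0, W=3, Y=0, Z=1) weight 8/2187
  … 37 more
Group by W:
  weight(W=1) = 4/81
  weight(W=2) = 25/567
  weight(W=3) = 100/567
Total weight = 4/81 + 25/567 + 100/567 = 17/63
P(W=1 | obs) = 4/81 / 17/63 = 28/153
P(W=2 | obs) = 25/567 / 17/63 = 25/153
P(W=3 | obs) = 100/567 / 17/63 = 100/153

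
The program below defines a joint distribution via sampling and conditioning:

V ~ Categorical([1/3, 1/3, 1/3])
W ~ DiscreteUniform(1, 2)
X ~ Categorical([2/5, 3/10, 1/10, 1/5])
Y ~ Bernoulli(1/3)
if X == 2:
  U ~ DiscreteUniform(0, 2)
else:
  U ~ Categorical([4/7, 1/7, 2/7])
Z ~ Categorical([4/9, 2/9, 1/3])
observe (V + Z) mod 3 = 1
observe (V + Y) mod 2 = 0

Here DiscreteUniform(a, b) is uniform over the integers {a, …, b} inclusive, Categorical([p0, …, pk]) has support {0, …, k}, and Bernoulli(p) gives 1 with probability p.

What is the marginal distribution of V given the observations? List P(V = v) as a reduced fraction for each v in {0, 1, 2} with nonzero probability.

Enumerate traces; 72 have nonzero weight after conditioning:
  (V=0, W=1, X=0, Y=0, U=0, Z=1) weight 16/2835
  (V=0, W=1, X=0, Y=0, U=1, Z=1) weight 4/2835
  (V=0, W=1, X=0, Y=0, U=2, Z=1) weight 8/2835
  (V=0, W=1, X=1, Y=0, U=0, Z=1) weight 4/945
  (V=0, W=1, X=1, Y=0, U=1, Z=1) weight 1/945
  (V=0, W=1, X=1, Y=0, U=2, Z=1) weight 2/945
  (V=0, W=1, X=2, Y=0, U=0, Z=1) weight 1/1215
  (V=0, W=1, X=2, Y=0, U=1, Z=1) weight 1/1215
  (V=1, W=1, X=0, Y=1, U=0, Z=0) weight 16/2835
  (V=2, W=1, X=0, Y=0, U=0, Z=2) weight 8/945
  … 62 more
Group by V:
  weight(V=0) = 4/81
  weight(V=1) = 4/81
  weight(V=2) = 2/27
Total weight = 4/81 + 4/81 + 2/27 = 14/81
P(V=0 | obs) = 4/81 / 14/81 = 2/7
P(V=1 | obs) = 4/81 / 14/81 = 2/7
P(V=2 | obs) = 2/27 / 14/81 = 3/7

P(V=0) = 2/7, P(V=1) = 2/7, P(V=2) = 3/7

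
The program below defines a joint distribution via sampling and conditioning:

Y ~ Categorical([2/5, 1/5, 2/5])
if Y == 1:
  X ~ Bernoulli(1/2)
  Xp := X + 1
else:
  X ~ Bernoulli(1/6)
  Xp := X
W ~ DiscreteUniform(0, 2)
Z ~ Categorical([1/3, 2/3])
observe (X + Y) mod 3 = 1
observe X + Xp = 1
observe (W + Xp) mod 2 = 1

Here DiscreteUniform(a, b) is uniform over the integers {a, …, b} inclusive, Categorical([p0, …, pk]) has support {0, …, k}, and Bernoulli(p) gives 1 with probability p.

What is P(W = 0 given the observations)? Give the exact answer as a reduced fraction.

Enumerate traces; 4 have nonzero weight after conditioning:
  (Y=1, X=0, W=0, Z=0) weight 1/90
  (Y=1, X=0, W=0, Z=1) weight 1/45
  (Y=1, X=0, W=2, Z=0) weight 1/90
  (Y=1, X=0, W=2, Z=1) weight 1/45
Group by W:
  weight(W=0) = 1/30
  weight(W=2) = 1/30
Total weight = 1/30 + 1/30 = 1/15
P(W=0 | obs) = 1/30 / 1/15 = 1/2
P(W=2 | obs) = 1/30 / 1/15 = 1/2

P(W = 0 | obs) = 1/2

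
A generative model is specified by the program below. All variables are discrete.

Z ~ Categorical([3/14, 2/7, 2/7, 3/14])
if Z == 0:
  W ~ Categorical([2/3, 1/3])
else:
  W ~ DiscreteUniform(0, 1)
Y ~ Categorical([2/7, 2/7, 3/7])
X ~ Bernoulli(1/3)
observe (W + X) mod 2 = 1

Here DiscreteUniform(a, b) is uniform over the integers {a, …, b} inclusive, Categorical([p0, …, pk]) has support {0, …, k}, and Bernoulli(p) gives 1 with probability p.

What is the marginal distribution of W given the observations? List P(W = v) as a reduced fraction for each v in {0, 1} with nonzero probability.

P(W=0) = 15/41, P(W=1) = 26/41

Enumerate traces; 24 have nonzero weight after conditioning:
  (Z=0, W=0, Y=0, X=1) weight 2/147
  (Z=0, W=0, Y=1, X=1) weight 2/147
  (Z=0, W=0, Y=2, X=1) weight 1/49
  (Z=0, W=1, Y=0, X=0) weight 2/147
  (Z=0, W=1, Y=1, X=0) weight 2/147
  (Z=0, W=1, Y=2, X=0) weight 1/49
  (Z=1, W=0, Y=0, X=1) weight 2/147
  (Z=1, W=0, Y=1, X=1) weight 2/147
  … 16 more
Group by W:
  weight(W=0) = 5/28
  weight(W=1) = 13/42
Total weight = 5/28 + 13/42 = 41/84
P(W=0 | obs) = 5/28 / 41/84 = 15/41
P(W=1 | obs) = 13/42 / 41/84 = 26/41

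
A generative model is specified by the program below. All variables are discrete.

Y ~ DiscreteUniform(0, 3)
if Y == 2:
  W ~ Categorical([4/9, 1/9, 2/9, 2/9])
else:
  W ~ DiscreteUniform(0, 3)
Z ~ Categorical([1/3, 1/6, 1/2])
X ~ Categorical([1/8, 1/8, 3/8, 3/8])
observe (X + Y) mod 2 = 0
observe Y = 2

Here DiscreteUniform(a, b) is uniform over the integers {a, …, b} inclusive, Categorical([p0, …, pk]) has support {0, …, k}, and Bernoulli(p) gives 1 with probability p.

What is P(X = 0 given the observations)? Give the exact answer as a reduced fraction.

P(X = 0 | obs) = 1/4

Enumerate traces; 24 have nonzero weight after conditioning:
  (Y=2, W=0, Z=0, X=0) weight 1/216
  (Y=2, W=0, Z=0, X=2) weight 1/72
  (Y=2, W=0, Z=1, X=0) weight 1/432
  (Y=2, W=0, Z=1, X=2) weight 1/144
  (Y=2, W=0, Z=2, X=0) weight 1/144
  (Y=2, W=0, Z=2, X=2) weight 1/48
  (Y=2, W=1, Z=0, X=0) weight 1/864
  (Y=2, W=1, Z=0, X=2) weight 1/288
  … 16 more
Group by X:
  weight(X=0) = 1/32
  weight(X=2) = 3/32
Total weight = 1/32 + 3/32 = 1/8
P(X=0 | obs) = 1/32 / 1/8 = 1/4
P(X=2 | obs) = 3/32 / 1/8 = 3/4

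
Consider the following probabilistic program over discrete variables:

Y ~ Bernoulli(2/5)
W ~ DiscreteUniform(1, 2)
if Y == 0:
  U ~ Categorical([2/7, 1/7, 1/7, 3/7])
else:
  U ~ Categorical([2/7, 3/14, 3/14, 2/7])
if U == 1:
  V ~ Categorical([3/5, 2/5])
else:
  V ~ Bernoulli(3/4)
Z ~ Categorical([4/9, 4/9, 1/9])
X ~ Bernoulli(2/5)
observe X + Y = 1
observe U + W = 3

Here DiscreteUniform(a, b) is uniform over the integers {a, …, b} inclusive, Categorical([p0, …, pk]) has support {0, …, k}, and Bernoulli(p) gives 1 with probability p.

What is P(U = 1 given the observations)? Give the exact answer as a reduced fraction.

P(U = 1 | obs) = 1/2

Enumerate traces; 24 have nonzero weight after conditioning:
  (Y=0, W=1, U=2, V=0, Z=0, X=1) weight 1/525
  (Y=0, W=1, U=2, V=0, Z=1, X=1) weight 1/525
  (Y=0, W=1, U=2, V=0, Z=2, X=1) weight 1/2100
  (Y=0, W=1, U=2, V=1, Z=0, X=1) weight 1/175
  (Y=0, W=1, U=2, V=1, Z=1, X=1) weight 1/175
  (Y=0, W=1, U=2, V=1, Z=2, X=1) weight 1/700
  (Y=0, W=2, U=1, V=0, Z=0, X=1) weight 4/875
  (Y=0, W=2, U=1, V=0, Z=1, X=1) weight 4/875
  … 16 more
Group by U:
  weight(U=1) = 3/70
  weight(U=2) = 3/70
Total weight = 3/70 + 3/70 = 3/35
P(U=1 | obs) = 3/70 / 3/35 = 1/2
P(U=2 | obs) = 3/70 / 3/35 = 1/2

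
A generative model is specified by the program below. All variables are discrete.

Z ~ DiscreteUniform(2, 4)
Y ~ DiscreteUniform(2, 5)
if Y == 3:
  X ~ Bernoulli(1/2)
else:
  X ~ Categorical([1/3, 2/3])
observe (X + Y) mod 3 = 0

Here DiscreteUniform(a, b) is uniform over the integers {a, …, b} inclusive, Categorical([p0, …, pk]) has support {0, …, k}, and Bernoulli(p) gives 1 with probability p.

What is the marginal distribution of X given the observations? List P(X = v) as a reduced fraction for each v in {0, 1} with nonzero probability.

Enumerate traces; 9 have nonzero weight after conditioning:
  (Z=2, Y=2, X=1) weight 1/18
  (Z=2, Y=3, X=0) weight 1/24
  (Z=2, Y=5, X=1) weight 1/18
  (Z=3, Y=2, X=1) weight 1/18
  (Z=3, Y=3, X=0) weight 1/24
  (Z=3, Y=5, X=1) weight 1/18
  (Z=4, Y=2, X=1) weight 1/18
  (Z=4, Y=3, X=0) weight 1/24
  … 1 more
Group by X:
  weight(X=0) = 1/8
  weight(X=1) = 1/3
Total weight = 1/8 + 1/3 = 11/24
P(X=0 | obs) = 1/8 / 11/24 = 3/11
P(X=1 | obs) = 1/3 / 11/24 = 8/11

P(X=0) = 3/11, P(X=1) = 8/11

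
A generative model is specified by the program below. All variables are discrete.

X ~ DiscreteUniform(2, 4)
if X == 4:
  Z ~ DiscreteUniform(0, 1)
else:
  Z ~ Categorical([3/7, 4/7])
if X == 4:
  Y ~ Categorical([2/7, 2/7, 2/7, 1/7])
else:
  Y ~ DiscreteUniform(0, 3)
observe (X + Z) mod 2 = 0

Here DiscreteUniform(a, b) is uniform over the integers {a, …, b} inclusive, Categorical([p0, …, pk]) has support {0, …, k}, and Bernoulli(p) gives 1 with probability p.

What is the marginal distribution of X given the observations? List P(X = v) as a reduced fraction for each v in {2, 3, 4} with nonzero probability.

Enumerate traces; 12 have nonzero weight after conditioning:
  (X=2, Z=0, Y=0) weight 1/28
  (X=2, Z=0, Y=1) weight 1/28
  (X=2, Z=0, Y=2) weight 1/28
  (X=2, Z=0, Y=3) weight 1/28
  (X=3, Z=1, Y=0) weight 1/21
  (X=3, Z=1, Y=1) weight 1/21
  (X=3, Z=1, Y=2) weight 1/21
  (X=3, Z=1, Y=3) weight 1/21
  (X=4, Z=0, Y=0) weight 1/21
  … 3 more
Group by X:
  weight(X=2) = 1/7
  weight(X=3) = 4/21
  weight(X=4) = 1/6
Total weight = 1/7 + 4/21 + 1/6 = 1/2
P(X=2 | obs) = 1/7 / 1/2 = 2/7
P(X=3 | obs) = 4/21 / 1/2 = 8/21
P(X=4 | obs) = 1/6 / 1/2 = 1/3

P(X=2) = 2/7, P(X=3) = 8/21, P(X=4) = 1/3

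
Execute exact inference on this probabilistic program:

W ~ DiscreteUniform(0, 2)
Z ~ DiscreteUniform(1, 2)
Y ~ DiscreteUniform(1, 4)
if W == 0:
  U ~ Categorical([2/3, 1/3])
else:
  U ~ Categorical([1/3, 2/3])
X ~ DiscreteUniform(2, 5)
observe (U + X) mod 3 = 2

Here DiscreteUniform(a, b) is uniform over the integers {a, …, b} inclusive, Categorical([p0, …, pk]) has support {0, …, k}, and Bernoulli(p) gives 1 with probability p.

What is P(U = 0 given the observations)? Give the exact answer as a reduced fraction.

P(U = 0 | obs) = 8/13

Enumerate traces; 72 have nonzero weight after conditioning:
  (W=0, Z=1, Y=1, U=0, X=2) weight 1/144
  (W=0, Z=1, Y=1, U=0, X=5) weight 1/144
  (W=0, Z=1, Y=1, U=1, X=4) weight 1/288
  (W=0, Z=1, Y=2, U=0, X=2) weight 1/144
  (W=0, Z=1, Y=2, U=0, X=5) weight 1/144
  (W=0, Z=1, Y=2, U=1, X=4) weight 1/288
  (W=0, Z=1, Y=3, U=0, X=2) weight 1/144
  (W=0, Z=1, Y=3, U=0, X=5) weight 1/144
  … 64 more
Group by U:
  weight(U=0) = 2/9
  weight(U=1) = 5/36
Total weight = 2/9 + 5/36 = 13/36
P(U=0 | obs) = 2/9 / 13/36 = 8/13
P(U=1 | obs) = 5/36 / 13/36 = 5/13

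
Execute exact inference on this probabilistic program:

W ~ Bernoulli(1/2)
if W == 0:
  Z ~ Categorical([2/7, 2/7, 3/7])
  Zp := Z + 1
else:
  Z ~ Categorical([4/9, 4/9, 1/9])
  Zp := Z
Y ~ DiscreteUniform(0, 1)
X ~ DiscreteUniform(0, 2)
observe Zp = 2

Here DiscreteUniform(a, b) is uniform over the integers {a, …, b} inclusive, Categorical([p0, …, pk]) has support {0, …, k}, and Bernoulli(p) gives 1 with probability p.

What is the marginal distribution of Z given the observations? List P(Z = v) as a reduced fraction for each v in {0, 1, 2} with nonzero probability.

P(Z=1) = 18/25, P(Z=2) = 7/25

Enumerate traces; 12 have nonzero weight after conditioning:
  (W=0, Z=1, Y=0, X=0) weight 1/42
  (W=0, Z=1, Y=0, X=1) weight 1/42
  (W=0, Z=1, Y=0, X=2) weight 1/42
  (W=0, Z=1, Y=1, X=0) weight 1/42
  (W=0, Z=1, Y=1, X=1) weight 1/42
  (W=0, Z=1, Y=1, X=2) weight 1/42
  (W=1, Z=2, Y=0, X=0) weight 1/108
  (W=1, Z=2, Y=0, X=1) weight 1/108
  … 4 more
Group by Z:
  weight(Z=1) = 1/7
  weight(Z=2) = 1/18
Total weight = 1/7 + 1/18 = 25/126
P(Z=1 | obs) = 1/7 / 25/126 = 18/25
P(Z=2 | obs) = 1/18 / 25/126 = 7/25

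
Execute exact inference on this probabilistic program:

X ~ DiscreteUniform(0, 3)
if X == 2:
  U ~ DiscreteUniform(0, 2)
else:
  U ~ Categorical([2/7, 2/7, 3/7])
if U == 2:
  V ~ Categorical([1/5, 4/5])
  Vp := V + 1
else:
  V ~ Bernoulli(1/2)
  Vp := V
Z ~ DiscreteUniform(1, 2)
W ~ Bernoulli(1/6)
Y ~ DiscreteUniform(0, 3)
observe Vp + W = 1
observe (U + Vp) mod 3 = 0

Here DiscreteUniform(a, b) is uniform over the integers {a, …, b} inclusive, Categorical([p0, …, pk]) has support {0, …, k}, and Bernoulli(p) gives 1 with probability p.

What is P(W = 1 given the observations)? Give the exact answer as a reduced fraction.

P(W = 1 | obs) = 25/93

Enumerate traces; 64 have nonzero weight after conditioning:
  (X=0, U=0, V=0, Z=1, W=1, Y=0) weight 1/1344
  (X=0, U=0, V=0, Z=1, W=1, Y=1) weight 1/1344
  (X=0, U=0, V=0, Z=1, W=1, Y=2) weight 1/1344
  (X=0, U=0, V=0, Z=1, W=1, Y=3) weight 1/1344
  (X=0, U=0, V=0, Z=2, W=1, Y=0) weight 1/1344
  (X=0, U=0, V=0, Z=2, W=1, Y=1) weight 1/1344
  (X=0, U=0, V=0, Z=2, W=1, Y=2) weight 1/1344
  (X=0, U=0, V=0, Z=2, W=1, Y=3) weight 1/1344
  (X=0, U=2, V=0, Z=1, W=0, Y=0) weight 1/448
  … 55 more
Group by W:
  weight(W=0) = 17/252
  weight(W=1) = 25/1008
Total weight = 17/252 + 25/1008 = 31/336
P(W=0 | obs) = 17/252 / 31/336 = 68/93
P(W=1 | obs) = 25/1008 / 31/336 = 25/93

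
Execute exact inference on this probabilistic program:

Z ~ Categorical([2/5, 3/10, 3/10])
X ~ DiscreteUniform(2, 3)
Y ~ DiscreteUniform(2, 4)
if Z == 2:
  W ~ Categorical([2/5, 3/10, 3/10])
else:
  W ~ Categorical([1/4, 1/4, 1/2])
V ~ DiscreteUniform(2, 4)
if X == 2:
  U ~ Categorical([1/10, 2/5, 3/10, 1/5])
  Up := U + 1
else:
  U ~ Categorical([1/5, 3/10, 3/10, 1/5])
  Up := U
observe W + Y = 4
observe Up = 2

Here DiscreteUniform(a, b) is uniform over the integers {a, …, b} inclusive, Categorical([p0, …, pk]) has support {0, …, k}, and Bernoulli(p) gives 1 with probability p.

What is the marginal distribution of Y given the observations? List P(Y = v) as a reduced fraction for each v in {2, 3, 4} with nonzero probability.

P(Y=2) = 11/25, P(Y=3) = 53/200, P(Y=4) = 59/200

Enumerate traces; 54 have nonzero weight after conditioning:
  (Z=0, X=2, Y=2, W=2, V=2, U=1) weight 1/225
  (Z=0, X=2, Y=2, W=2, V=3, U=1) weight 1/225
  (Z=0, X=2, Y=2, W=2, V=4, U=1) weight 1/225
  (Z=0, X=2, Y=3, W=1, V=2, U=1) weight 1/450
  (Z=0, X=2, Y=3, W=1, V=3, U=1) weight 1/450
  (Z=0, X=2, Y=3, W=1, V=4, U=1) weight 1/450
  (Z=0, X=2, Y=4, W=0, V=2, U=1) weight 1/450
  (Z=0, X=2, Y=4, W=0, V=3, U=1) weight 1/450
  … 46 more
Group by Y:
  weight(Y=2) = 77/1500
  weight(Y=3) = 371/12000
  weight(Y=4) = 413/12000
Total weight = 77/1500 + 371/12000 + 413/12000 = 7/60
P(Y=2 | obs) = 77/1500 / 7/60 = 11/25
P(Y=3 | obs) = 371/12000 / 7/60 = 53/200
P(Y=4 | obs) = 413/12000 / 7/60 = 59/200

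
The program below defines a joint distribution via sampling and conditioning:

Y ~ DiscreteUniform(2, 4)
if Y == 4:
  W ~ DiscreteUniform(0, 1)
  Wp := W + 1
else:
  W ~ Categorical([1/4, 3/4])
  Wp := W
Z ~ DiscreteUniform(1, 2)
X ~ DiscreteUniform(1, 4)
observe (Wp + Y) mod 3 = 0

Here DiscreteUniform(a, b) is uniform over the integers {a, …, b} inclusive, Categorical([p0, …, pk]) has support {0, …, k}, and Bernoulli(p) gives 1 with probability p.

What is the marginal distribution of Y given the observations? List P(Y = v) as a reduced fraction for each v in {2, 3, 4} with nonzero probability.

Enumerate traces; 24 have nonzero weight after conditioning:
  (Y=2, W=1, Z=1, X=1) weight 1/32
  (Y=2, W=1, Z=1, X=2) weight 1/32
  (Y=2, W=1, Z=1, X=3) weight 1/32
  (Y=2, W=1, Z=1, X=4) weight 1/32
  (Y=2, W=1, Z=2, X=1) weight 1/32
  (Y=2, W=1, Z=2, X=2) weight 1/32
  (Y=2, W=1, Z=2, X=3) weight 1/32
  (Y=2, W=1, Z=2, X=4) weight 1/32
  (Y=3, W=0, Z=1, X=1) weight 1/96
  (Y=4, W=1, Z=1, X=1) weight 1/48
  … 14 more
Group by Y:
  weight(Y=2) = 1/4
  weight(Y=3) = 1/12
  weight(Y=4) = 1/6
Total weight = 1/4 + 1/12 + 1/6 = 1/2
P(Y=2 | obs) = 1/4 / 1/2 = 1/2
P(Y=3 | obs) = 1/12 / 1/2 = 1/6
P(Y=4 | obs) = 1/6 / 1/2 = 1/3

P(Y=2) = 1/2, P(Y=3) = 1/6, P(Y=4) = 1/3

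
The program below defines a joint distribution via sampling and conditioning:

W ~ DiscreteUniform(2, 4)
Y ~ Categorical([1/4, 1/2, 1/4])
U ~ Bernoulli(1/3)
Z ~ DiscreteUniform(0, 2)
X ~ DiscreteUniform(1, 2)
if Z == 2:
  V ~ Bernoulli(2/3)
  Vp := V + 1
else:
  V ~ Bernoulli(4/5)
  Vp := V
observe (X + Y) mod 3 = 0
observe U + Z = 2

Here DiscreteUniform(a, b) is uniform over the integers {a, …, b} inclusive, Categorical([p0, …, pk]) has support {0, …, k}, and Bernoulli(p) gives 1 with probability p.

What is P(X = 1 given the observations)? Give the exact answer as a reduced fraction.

Enumerate traces; 24 have nonzero weight after conditioning:
  (W=2, Y=1, U=0, Z=2, X=2, V=0) weight 1/162
  (W=2, Y=1, U=0, Z=2, X=2, V=1) weight 1/81
  (W=2, Y=1, U=1, Z=1, X=2, V=0) weight 1/540
  (W=2, Y=1, U=1, Z=1, X=2, V=1) weight 1/135
  (W=2, Y=2, U=0, Z=2, X=1, V=0) weight 1/324
  (W=2, Y=2, U=0, Z=2, X=1, V=1) weight 1/162
  (W=2, Y=2, U=1, Z=1, X=1, V=0) weight 1/1080
  (W=2, Y=2, U=1, Z=1, X=1, V=1) weight 1/270
  … 16 more
Group by X:
  weight(X=1) = 1/24
  weight(X=2) = 1/12
Total weight = 1/24 + 1/12 = 1/8
P(X=1 | obs) = 1/24 / 1/8 = 1/3
P(X=2 | obs) = 1/12 / 1/8 = 2/3

P(X = 1 | obs) = 1/3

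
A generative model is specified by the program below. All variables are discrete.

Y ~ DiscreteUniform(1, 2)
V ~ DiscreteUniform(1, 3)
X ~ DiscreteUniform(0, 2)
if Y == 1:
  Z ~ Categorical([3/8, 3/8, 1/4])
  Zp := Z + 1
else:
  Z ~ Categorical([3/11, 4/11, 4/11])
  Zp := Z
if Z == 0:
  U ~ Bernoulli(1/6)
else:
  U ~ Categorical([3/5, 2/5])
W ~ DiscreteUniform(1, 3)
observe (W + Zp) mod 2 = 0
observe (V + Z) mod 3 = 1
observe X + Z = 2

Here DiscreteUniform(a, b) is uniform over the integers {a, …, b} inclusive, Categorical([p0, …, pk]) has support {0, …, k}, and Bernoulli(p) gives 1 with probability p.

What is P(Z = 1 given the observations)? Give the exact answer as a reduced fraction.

Enumerate traces; 18 have nonzero weight after conditioning:
  (Y=1, V=1, X=2, Z=0, U=0, W=1) weight 5/864
  (Y=1, V=1, X=2, Z=0, U=0, W=3) weight 5/864
  (Y=1, V=1, X=2, Z=0, U=1, W=1) weight 1/864
  (Y=1, V=1, X=2, Z=0, U=1, W=3) weight 1/864
  (Y=1, V=2, X=0, Z=2, U=0, W=1) weight 1/360
  (Y=1, V=2, X=0, Z=2, U=0, W=3) weight 1/360
  (Y=1, V=2, X=0, Z=2, U=1, W=1) weight 1/540
  (Y=1, V=2, X=0, Z=2, U=1, W=3) weight 1/540
  (Y=1, V=3, X=1, Z=1, U=0, W=2) weight 1/240
  … 9 more
Group by Z:
  weight(Z=0) = 5/264
  weight(Z=1) = 97/4752
  weight(Z=2) = 19/1188
Total weight = 5/264 + 97/4752 + 19/1188 = 263/4752
P(Z=0 | obs) = 5/264 / 263/4752 = 90/263
P(Z=1 | obs) = 97/4752 / 263/4752 = 97/263
P(Z=2 | obs) = 19/1188 / 263/4752 = 76/263

P(Z = 1 | obs) = 97/263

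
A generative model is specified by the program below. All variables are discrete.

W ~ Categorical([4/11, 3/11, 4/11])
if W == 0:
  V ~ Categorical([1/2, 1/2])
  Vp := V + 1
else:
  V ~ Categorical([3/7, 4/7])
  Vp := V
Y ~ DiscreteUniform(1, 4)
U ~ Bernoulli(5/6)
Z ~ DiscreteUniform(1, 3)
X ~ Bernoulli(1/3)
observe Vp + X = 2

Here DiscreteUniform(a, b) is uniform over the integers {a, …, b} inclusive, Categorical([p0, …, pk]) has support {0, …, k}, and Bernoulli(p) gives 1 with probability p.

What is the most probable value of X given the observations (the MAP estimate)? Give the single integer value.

argmax_v P(X = v | obs) = 1

Enumerate traces; 96 have nonzero weight after conditioning:
  (W=0, V=0, Y=1, U=0, Z=1, X=1) weight 1/1188
  (W=0, V=0, Y=1, U=0, Z=2, X=1) weight 1/1188
  (W=0, V=0, Y=1, U=0, Z=3, X=1) weight 1/1188
  (W=0, V=0, Y=1, U=1, Z=1, X=1) weight 5/1188
  (W=0, V=0, Y=1, U=1, Z=2, X=1) weight 5/1188
  (W=0, V=0, Y=1, U=1, Z=3, X=1) weight 5/1188
  (W=0, V=0, Y=2, U=0, Z=1, X=1) weight 1/1188
  (W=0, V=0, Y=2, U=0, Z=2, X=1) weight 1/1188
  (W=0, V=1, Y=1, U=0, Z=1, X=0) weight 1/594
  … 87 more
Group by X:
  weight(X=0) = 4/33
  weight(X=1) = 2/11
Total weight = 4/33 + 2/11 = 10/33
P(X=0 | obs) = 4/33 / 10/33 = 2/5
P(X=1 | obs) = 2/11 / 10/33 = 3/5
argmax = 1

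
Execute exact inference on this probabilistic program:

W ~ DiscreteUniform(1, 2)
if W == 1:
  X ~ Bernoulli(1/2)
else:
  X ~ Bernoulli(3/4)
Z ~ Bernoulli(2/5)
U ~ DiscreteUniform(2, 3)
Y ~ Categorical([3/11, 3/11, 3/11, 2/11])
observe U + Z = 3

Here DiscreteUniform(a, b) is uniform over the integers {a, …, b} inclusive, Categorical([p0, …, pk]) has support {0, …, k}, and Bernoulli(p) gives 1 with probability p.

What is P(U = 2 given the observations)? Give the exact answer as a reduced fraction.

P(U = 2 | obs) = 2/5

Enumerate traces; 32 have nonzero weight after conditioning:
  (W=1, X=0, Z=0, U=3, Y=0) weight 9/440
  (W=1, X=0, Z=0, U=3, Y=1) weight 9/440
  (W=1, X=0, Z=0, U=3, Y=2) weight 9/440
  (W=1, X=0, Z=0, U=3, Y=3) weight 3/220
  (W=1, X=0, Z=1, U=2, Y=0) weight 3/220
  (W=1, X=0, Z=1, U=2, Y=1) weight 3/220
  (W=1, X=0, Z=1, U=2, Y=2) weight 3/220
  (W=1, X=0, Z=1, U=2, Y=3) weight 1/110
  … 24 more
Group by U:
  weight(U=2) = 1/5
  weight(U=3) = 3/10
Total weight = 1/5 + 3/10 = 1/2
P(U=2 | obs) = 1/5 / 1/2 = 2/5
P(U=3 | obs) = 3/10 / 1/2 = 3/5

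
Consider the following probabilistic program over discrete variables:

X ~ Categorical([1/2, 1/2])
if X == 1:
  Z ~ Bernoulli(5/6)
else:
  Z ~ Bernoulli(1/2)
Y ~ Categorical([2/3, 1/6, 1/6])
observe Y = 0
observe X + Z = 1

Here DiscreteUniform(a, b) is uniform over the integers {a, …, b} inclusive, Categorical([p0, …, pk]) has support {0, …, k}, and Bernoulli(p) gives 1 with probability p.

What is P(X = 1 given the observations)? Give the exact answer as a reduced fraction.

Enumerate traces; 2 have nonzero weight after conditioning:
  (X=0, Z=1, Y=0) weight 1/6
  (X=1, Z=0, Y=0) weight 1/18
Group by X:
  weight(X=0) = 1/6
  weight(X=1) = 1/18
Total weight = 1/6 + 1/18 = 2/9
P(X=0 | obs) = 1/6 / 2/9 = 3/4
P(X=1 | obs) = 1/18 / 2/9 = 1/4

P(X = 1 | obs) = 1/4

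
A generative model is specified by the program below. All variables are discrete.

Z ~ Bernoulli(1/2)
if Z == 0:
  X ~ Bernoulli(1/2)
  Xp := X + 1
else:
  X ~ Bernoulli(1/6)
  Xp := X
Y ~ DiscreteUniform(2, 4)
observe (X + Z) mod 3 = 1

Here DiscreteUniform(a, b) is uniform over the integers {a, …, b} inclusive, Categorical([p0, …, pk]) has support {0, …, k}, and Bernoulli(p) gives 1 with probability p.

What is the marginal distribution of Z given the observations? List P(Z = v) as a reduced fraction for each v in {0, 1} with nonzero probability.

P(Z=0) = 3/8, P(Z=1) = 5/8

Enumerate traces; 6 have nonzero weight after conditioning:
  (Z=0, X=1, Y=2) weight 1/12
  (Z=0, X=1, Y=3) weight 1/12
  (Z=0, X=1, Y=4) weight 1/12
  (Z=1, X=0, Y=2) weight 5/36
  (Z=1, X=0, Y=3) weight 5/36
  (Z=1, X=0, Y=4) weight 5/36
Group by Z:
  weight(Z=0) = 1/4
  weight(Z=1) = 5/12
Total weight = 1/4 + 5/12 = 2/3
P(Z=0 | obs) = 1/4 / 2/3 = 3/8
P(Z=1 | obs) = 5/12 / 2/3 = 5/8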